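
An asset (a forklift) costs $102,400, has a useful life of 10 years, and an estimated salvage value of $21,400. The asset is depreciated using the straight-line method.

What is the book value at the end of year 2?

$86,200

Depreciable base = $102,400 − $21,400 = $81,000.
Annual expense = $81,000 / 10 = $8,100.
End of year 1: book value $94,300.
End of year 2: book value $86,200.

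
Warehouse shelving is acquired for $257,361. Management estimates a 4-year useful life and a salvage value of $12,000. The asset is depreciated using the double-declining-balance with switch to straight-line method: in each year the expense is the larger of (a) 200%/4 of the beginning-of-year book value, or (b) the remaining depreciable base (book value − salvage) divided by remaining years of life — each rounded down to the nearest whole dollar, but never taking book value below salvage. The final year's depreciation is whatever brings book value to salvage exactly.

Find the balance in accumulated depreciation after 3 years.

Depreciable base = $257,361 − $12,000 = $245,361.
Year 1: DB = ⌊$257,361 × 200%/4⌋ = $128,680; SL = ⌊$245,361/4⌋ = $61,340 → take DB $128,680. Book value $128,681.
Year 2: DB = ⌊$128,681 × 200%/4⌋ = $64,340; SL = ⌊$116,681/3⌋ = $38,893 → take DB $64,340. Book value $64,341.
Year 3: DB = ⌊$64,341 × 200%/4⌋ = $32,170; SL = ⌊$52,341/2⌋ = $26,170 → take DB $32,170. Book value $32,171.
Accumulated through year 3 = $257,361 − $32,171 = $225,190.

$225,190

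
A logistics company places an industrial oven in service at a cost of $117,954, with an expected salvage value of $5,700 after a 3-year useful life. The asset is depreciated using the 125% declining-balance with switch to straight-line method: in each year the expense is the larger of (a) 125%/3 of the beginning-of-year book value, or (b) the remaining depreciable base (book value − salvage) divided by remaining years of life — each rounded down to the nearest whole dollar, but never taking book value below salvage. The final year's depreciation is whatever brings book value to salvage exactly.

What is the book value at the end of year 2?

$37,254

Depreciable base = $117,954 − $5,700 = $112,254.
Year 1: DB = ⌊$117,954 × 125%/3⌋ = $49,147; SL = ⌊$112,254/3⌋ = $37,418 → take DB $49,147. Book value $68,807.
Year 2: DB = ⌊$68,807 × 125%/3⌋ = $28,669; SL = ⌊$63,107/2⌋ = $31,553 → take SL $31,553. Book value $37,254.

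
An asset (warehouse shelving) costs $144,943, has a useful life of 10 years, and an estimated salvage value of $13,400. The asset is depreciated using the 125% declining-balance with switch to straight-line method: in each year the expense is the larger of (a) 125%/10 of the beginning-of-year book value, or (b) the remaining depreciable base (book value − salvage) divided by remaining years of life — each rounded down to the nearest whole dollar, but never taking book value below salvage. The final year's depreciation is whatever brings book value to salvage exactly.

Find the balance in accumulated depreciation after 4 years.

$59,978

Depreciable base = $144,943 − $13,400 = $131,543.
Year 1: DB = ⌊$144,943 × 125%/10⌋ = $18,117; SL = ⌊$131,543/10⌋ = $13,154 → take DB $18,117. Book value $126,826.
Year 2: DB = ⌊$126,826 × 125%/10⌋ = $15,853; SL = ⌊$113,426/9⌋ = $12,602 → take DB $15,853. Book value $110,973.
Year 3: DB = ⌊$110,973 × 125%/10⌋ = $13,871; SL = ⌊$97,573/8⌋ = $12,196 → take DB $13,871. Book value $97,102.
Year 4: DB = ⌊$97,102 × 125%/10⌋ = $12,137; SL = ⌊$83,702/7⌋ = $11,957 → take DB $12,137. Book value $84,965.
Accumulated through year 4 = $144,943 − $84,965 = $59,978.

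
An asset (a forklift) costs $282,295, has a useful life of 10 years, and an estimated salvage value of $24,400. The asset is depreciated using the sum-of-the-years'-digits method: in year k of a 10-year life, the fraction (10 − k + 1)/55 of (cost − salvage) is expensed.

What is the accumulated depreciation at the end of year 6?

Depreciable base = $282,295 − $24,400 = $257,895.
Sum of the years' digits = 10+9+8+7+6+5+4+3+2+1 = 55.
Year 1: $257,895 × 10/55 = $46,890. Book value $235,405.
Year 2: $257,895 × 9/55 = $42,201. Book value $193,204.
Year 3: $257,895 × 8/55 = $37,512. Book value $155,692.
Year 4: $257,895 × 7/55 = $32,823. Book value $122,869.
Year 5: $257,895 × 6/55 = $28,134. Book value $94,735.
Year 6: $257,895 × 5/55 = $23,445. Book value $71,290.
Accumulated through year 6 = $282,295 − $71,290 = $211,005.

$211,005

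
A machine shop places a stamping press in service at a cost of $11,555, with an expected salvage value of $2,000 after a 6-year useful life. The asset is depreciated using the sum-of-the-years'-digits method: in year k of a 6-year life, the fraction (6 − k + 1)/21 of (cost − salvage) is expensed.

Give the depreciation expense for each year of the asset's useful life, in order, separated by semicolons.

$2,730; $2,275; $1,820; $1,365; $910; $455

Depreciable base = $11,555 − $2,000 = $9,555.
Sum of the years' digits = 6+5+4+3+2+1 = 21.
Year 1: $9,555 × 6/21 = $2,730. Book value $8,825.
Year 2: $9,555 × 5/21 = $2,275. Book value $6,550.
Year 3: $9,555 × 4/21 = $1,820. Book value $4,730.
Year 4: $9,555 × 3/21 = $1,365. Book value $3,365.
Year 5: $9,555 × 2/21 = $910. Book value $2,455.
Year 6: $9,555 × 1/21 = $455. Book value $2,000.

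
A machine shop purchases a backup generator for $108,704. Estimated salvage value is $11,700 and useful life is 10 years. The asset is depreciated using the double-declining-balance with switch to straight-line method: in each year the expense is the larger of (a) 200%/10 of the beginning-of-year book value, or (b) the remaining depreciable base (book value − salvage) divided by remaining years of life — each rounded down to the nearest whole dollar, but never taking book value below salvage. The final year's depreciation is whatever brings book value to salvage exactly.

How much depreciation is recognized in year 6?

$7,124

Depreciable base = $108,704 − $11,700 = $97,004.
Year 1: DB = ⌊$108,704 × 200%/10⌋ = $21,740; SL = ⌊$97,004/10⌋ = $9,700 → take DB $21,740. Book value $86,964.
Year 2: DB = ⌊$86,964 × 200%/10⌋ = $17,392; SL = ⌊$75,264/9⌋ = $8,362 → take DB $17,392. Book value $69,572.
Year 3: DB = ⌊$69,572 × 200%/10⌋ = $13,914; SL = ⌊$57,872/8⌋ = $7,234 → take DB $13,914. Book value $55,658.
Year 4: DB = ⌊$55,658 × 200%/10⌋ = $11,131; SL = ⌊$43,958/7⌋ = $6,279 → take DB $11,131. Book value $44,527.
Year 5: DB = ⌊$44,527 × 200%/10⌋ = $8,905; SL = ⌊$32,827/6⌋ = $5,471 → take DB $8,905. Book value $35,622.
Year 6: DB = ⌊$35,622 × 200%/10⌋ = $7,124; SL = ⌊$23,922/5⌋ = $4,784 → take DB $7,124. Book value $28,498.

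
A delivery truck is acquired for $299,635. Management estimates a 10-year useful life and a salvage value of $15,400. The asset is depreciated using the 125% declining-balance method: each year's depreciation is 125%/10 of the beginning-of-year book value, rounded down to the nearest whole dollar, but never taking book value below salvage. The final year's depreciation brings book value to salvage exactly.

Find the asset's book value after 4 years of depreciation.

Depreciable base = $299,635 − $15,400 = $284,235.
Year 1: ⌊$299,635 × 125%/10⌋ = $37,454. Book value $262,181.
Year 2: ⌊$262,181 × 125%/10⌋ = $32,772. Book value $229,409.
Year 3: ⌊$229,409 × 125%/10⌋ = $28,676. Book value $200,733.
Year 4: ⌊$200,733 × 125%/10⌋ = $25,091. Book value $175,642.

$175,642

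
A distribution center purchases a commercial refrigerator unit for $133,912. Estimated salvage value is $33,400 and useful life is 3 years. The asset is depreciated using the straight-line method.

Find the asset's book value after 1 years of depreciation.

Depreciable base = $133,912 − $33,400 = $100,512.
Annual expense = $100,512 / 3 = $33,504.
End of year 1: book value $100,408.

$100,408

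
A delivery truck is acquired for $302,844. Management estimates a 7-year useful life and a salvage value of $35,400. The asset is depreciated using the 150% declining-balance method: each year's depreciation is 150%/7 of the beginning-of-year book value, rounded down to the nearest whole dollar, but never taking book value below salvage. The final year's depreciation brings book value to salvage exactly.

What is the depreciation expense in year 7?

Depreciable base = $302,844 − $35,400 = $267,444.
Year 1: ⌊$302,844 × 150%/7⌋ = $64,895. Book value $237,949.
Year 2: ⌊$237,949 × 150%/7⌋ = $50,989. Book value $186,960.
Year 3: ⌊$186,960 × 150%/7⌋ = $40,062. Book value $146,898.
Year 4: ⌊$146,898 × 150%/7⌋ = $31,478. Book value $115,420.
Year 5: ⌊$115,420 × 150%/7⌋ = $24,732. Book value $90,688.
Year 6: ⌊$90,688 × 150%/7⌋ = $19,433. Book value $71,255.
Year 7 (final): $71,255 − $35,400 = $35,855. Book value $35,400.

$35,855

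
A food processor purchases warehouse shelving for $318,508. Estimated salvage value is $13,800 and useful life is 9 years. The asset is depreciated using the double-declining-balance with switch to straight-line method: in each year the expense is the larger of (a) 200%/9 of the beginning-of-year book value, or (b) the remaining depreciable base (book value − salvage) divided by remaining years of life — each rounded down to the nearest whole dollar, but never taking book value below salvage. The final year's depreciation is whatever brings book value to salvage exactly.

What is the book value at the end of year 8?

Depreciable base = $318,508 − $13,800 = $304,708.
Year 1: DB = ⌊$318,508 × 200%/9⌋ = $70,779; SL = ⌊$304,708/9⌋ = $33,856 → take DB $70,779. Book value $247,729.
Year 2: DB = ⌊$247,729 × 200%/9⌋ = $55,050; SL = ⌊$233,929/8⌋ = $29,241 → take DB $55,050. Book value $192,679.
Year 3: DB = ⌊$192,679 × 200%/9⌋ = $42,817; SL = ⌊$178,879/7⌋ = $25,554 → take DB $42,817. Book value $149,862.
Year 4: DB = ⌊$149,862 × 200%/9⌋ = $33,302; SL = ⌊$136,062/6⌋ = $22,677 → take DB $33,302. Book value $116,560.
Year 5: DB = ⌊$116,560 × 200%/9⌋ = $25,902; SL = ⌊$102,760/5⌋ = $20,552 → take DB $25,902. Book value $90,658.
Year 6: DB = ⌊$90,658 × 200%/9⌋ = $20,146; SL = ⌊$76,858/4⌋ = $19,214 → take DB $20,146. Book value $70,512.
Year 7: DB = ⌊$70,512 × 200%/9⌋ = $15,669; SL = ⌊$56,712/3⌋ = $18,904 → take SL $18,904. Book value $51,608.
Year 8: DB = ⌊$51,608 × 200%/9⌋ = $11,468; SL = ⌊$37,808/2⌋ = $18,904 → take SL $18,904. Book value $32,704.

$32,704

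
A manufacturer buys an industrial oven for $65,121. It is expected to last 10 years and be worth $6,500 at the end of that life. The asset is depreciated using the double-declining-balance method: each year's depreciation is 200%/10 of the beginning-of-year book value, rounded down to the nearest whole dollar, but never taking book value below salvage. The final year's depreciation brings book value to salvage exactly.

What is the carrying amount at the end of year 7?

$13,658

Depreciable base = $65,121 − $6,500 = $58,621.
Year 1: ⌊$65,121 × 200%/10⌋ = $13,024. Book value $52,097.
Year 2: ⌊$52,097 × 200%/10⌋ = $10,419. Book value $41,678.
Year 3: ⌊$41,678 × 200%/10⌋ = $8,335. Book value $33,343.
Year 4: ⌊$33,343 × 200%/10⌋ = $6,668. Book value $26,675.
Year 5: ⌊$26,675 × 200%/10⌋ = $5,335. Book value $21,340.
Year 6: ⌊$21,340 × 200%/10⌋ = $4,268. Book value $17,072.
Year 7: ⌊$17,072 × 200%/10⌋ = $3,414. Book value $13,658.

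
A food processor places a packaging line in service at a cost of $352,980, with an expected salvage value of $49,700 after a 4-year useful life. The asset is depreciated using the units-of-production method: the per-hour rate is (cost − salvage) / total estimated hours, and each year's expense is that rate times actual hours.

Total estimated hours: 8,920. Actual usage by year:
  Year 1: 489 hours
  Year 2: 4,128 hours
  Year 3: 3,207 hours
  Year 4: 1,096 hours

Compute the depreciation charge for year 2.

Depreciable base = $352,980 − $49,700 = $303,280.
Rate = $303,280 / 8,920 hours = $34 per hour.
Year 1: 489 × $34 = $16,626. Book value $336,354.
Year 2: 4,128 × $34 = $140,352. Book value $196,002.

$140,352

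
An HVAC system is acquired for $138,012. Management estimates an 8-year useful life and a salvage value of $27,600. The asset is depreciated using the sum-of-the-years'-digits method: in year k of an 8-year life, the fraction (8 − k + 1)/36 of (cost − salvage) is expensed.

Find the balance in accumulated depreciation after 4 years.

Depreciable base = $138,012 − $27,600 = $110,412.
Sum of the years' digits = 8+7+6+5+4+3+2+1 = 36.
Year 1: $110,412 × 8/36 = $24,536. Book value $113,476.
Year 2: $110,412 × 7/36 = $21,469. Book value $92,007.
Year 3: $110,412 × 6/36 = $18,402. Book value $73,605.
Year 4: $110,412 × 5/36 = $15,335. Book value $58,270.
Accumulated through year 4 = $138,012 − $58,270 = $79,742.

$79,742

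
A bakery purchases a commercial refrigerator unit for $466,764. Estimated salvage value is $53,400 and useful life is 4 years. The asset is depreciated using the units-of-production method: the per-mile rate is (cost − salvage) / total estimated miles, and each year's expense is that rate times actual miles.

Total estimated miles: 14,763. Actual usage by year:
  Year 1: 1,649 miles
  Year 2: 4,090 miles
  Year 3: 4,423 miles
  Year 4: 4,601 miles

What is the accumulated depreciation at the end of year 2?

$160,692

Depreciable base = $466,764 − $53,400 = $413,364.
Rate = $413,364 / 14,763 miles = $28 per mile.
Year 1: 1,649 × $28 = $46,172. Book value $420,592.
Year 2: 4,090 × $28 = $114,520. Book value $306,072.
Accumulated through year 2 = $466,764 − $306,072 = $160,692.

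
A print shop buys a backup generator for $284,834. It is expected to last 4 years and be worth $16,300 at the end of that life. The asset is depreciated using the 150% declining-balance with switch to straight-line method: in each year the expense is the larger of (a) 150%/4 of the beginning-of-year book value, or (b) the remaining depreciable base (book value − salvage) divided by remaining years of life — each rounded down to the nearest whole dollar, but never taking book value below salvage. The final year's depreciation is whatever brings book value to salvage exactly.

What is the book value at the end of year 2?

Depreciable base = $284,834 − $16,300 = $268,534.
Year 1: DB = ⌊$284,834 × 150%/4⌋ = $106,812; SL = ⌊$268,534/4⌋ = $67,133 → take DB $106,812. Book value $178,022.
Year 2: DB = ⌊$178,022 × 150%/4⌋ = $66,758; SL = ⌊$161,722/3⌋ = $53,907 → take DB $66,758. Book value $111,264.

$111,264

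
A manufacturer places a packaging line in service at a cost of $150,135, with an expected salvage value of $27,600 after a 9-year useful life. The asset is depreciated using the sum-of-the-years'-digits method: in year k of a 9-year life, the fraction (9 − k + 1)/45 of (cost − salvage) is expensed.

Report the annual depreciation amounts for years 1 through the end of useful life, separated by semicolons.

Depreciable base = $150,135 − $27,600 = $122,535.
Sum of the years' digits = 9+8+7+6+5+4+3+2+1 = 45.
Year 1: $122,535 × 9/45 = $24,507. Book value $125,628.
Year 2: $122,535 × 8/45 = $21,784. Book value $103,844.
Year 3: $122,535 × 7/45 = $19,061. Book value $84,783.
Year 4: $122,535 × 6/45 = $16,338. Book value $68,445.
Year 5: $122,535 × 5/45 = $13,615. Book value $54,830.
Year 6: $122,535 × 4/45 = $10,892. Book value $43,938.
Year 7: $122,535 × 3/45 = $8,169. Book value $35,769.
Year 8: $122,535 × 2/45 = $5,446. Book value $30,323.
Year 9: $122,535 × 1/45 = $2,723. Book value $27,600.

$24,507; $21,784; $19,061; $16,338; $13,615; $10,892; $8,169; $5,446; $2,723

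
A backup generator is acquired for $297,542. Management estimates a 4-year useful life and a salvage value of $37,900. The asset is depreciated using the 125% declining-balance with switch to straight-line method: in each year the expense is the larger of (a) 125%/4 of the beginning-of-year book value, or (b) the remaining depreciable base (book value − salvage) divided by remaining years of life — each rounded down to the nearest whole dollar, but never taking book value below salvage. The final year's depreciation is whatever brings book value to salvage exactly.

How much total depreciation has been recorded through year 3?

$208,274

Depreciable base = $297,542 − $37,900 = $259,642.
Year 1: DB = ⌊$297,542 × 125%/4⌋ = $92,981; SL = ⌊$259,642/4⌋ = $64,910 → take DB $92,981. Book value $204,561.
Year 2: DB = ⌊$204,561 × 125%/4⌋ = $63,925; SL = ⌊$166,661/3⌋ = $55,553 → take DB $63,925. Book value $140,636.
Year 3: DB = ⌊$140,636 × 125%/4⌋ = $43,948; SL = ⌊$102,736/2⌋ = $51,368 → take SL $51,368. Book value $89,268.
Accumulated through year 3 = $297,542 − $89,268 = $208,274.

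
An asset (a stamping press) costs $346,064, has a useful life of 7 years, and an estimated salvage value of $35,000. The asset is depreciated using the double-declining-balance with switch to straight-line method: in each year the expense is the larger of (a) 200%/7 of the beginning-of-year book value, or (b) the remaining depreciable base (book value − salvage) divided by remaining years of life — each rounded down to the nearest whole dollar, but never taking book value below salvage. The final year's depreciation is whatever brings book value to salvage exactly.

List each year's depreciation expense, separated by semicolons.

$98,875; $70,625; $50,446; $36,033; $25,738; $18,384; $10,963

Depreciable base = $346,064 − $35,000 = $311,064.
Year 1: DB = ⌊$346,064 × 200%/7⌋ = $98,875; SL = ⌊$311,064/7⌋ = $44,437 → take DB $98,875. Book value $247,189.
Year 2: DB = ⌊$247,189 × 200%/7⌋ = $70,625; SL = ⌊$212,189/6⌋ = $35,364 → take DB $70,625. Book value $176,564.
Year 3: DB = ⌊$176,564 × 200%/7⌋ = $50,446; SL = ⌊$141,564/5⌋ = $28,312 → take DB $50,446. Book value $126,118.
Year 4: DB = ⌊$126,118 × 200%/7⌋ = $36,033; SL = ⌊$91,118/4⌋ = $22,779 → take DB $36,033. Book value $90,085.
Year 5: DB = ⌊$90,085 × 200%/7⌋ = $25,738; SL = ⌊$55,085/3⌋ = $18,361 → take DB $25,738. Book value $64,347.
Year 6: DB = ⌊$64,347 × 200%/7⌋ = $18,384; SL = ⌊$29,347/2⌋ = $14,673 → take DB $18,384. Book value $45,963.
Year 7 (final): $45,963 − $35,000 = $10,963. Book value $35,000.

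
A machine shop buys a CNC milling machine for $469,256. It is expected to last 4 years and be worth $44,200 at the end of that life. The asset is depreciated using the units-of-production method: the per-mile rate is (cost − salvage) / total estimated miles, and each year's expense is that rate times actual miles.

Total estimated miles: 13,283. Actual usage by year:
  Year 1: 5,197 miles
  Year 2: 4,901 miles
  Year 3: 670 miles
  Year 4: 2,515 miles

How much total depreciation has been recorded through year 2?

Depreciable base = $469,256 − $44,200 = $425,056.
Rate = $425,056 / 13,283 miles = $32 per mile.
Year 1: 5,197 × $32 = $166,304. Book value $302,952.
Year 2: 4,901 × $32 = $156,832. Book value $146,120.
Accumulated through year 2 = $469,256 − $146,120 = $323,136.

$323,136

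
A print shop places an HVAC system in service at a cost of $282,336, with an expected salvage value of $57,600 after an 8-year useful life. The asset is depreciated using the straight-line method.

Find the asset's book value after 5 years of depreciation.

Depreciable base = $282,336 − $57,600 = $224,736.
Annual expense = $224,736 / 8 = $28,092.
End of year 1: book value $254,244.
End of year 2: book value $226,152.
End of year 3: book value $198,060.
End of year 4: book value $169,968.
End of year 5: book value $141,876.

$141,876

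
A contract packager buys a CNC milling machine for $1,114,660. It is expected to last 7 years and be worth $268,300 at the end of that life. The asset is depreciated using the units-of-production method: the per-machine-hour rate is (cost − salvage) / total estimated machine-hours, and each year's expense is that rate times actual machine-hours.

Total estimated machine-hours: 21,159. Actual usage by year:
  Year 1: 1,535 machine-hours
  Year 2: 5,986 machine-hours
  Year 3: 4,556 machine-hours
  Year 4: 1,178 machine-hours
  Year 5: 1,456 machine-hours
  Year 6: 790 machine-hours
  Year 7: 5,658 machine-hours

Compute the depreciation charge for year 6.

$31,600

Depreciable base = $1,114,660 − $268,300 = $846,360.
Rate = $846,360 / 21,159 machine-hours = $40 per machine-hour.
Year 1: 1,535 × $40 = $61,400. Book value $1,053,260.
Year 2: 5,986 × $40 = $239,440. Book value $813,820.
Year 3: 4,556 × $40 = $182,240. Book value $631,580.
Year 4: 1,178 × $40 = $47,120. Book value $584,460.
Year 5: 1,456 × $40 = $58,240. Book value $526,220.
Year 6: 790 × $40 = $31,600. Book value $494,620.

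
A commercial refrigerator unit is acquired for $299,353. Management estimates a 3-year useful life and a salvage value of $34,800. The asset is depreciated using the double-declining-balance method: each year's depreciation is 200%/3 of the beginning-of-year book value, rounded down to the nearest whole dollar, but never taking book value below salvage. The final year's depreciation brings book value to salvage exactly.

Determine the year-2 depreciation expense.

Depreciable base = $299,353 − $34,800 = $264,553.
Year 1: ⌊$299,353 × 200%/3⌋ = $199,568. Book value $99,785.
Year 2: ⌊$99,785 × 200%/3⌋ = $66,523, capped at $64,985. Book value $34,800.

$64,985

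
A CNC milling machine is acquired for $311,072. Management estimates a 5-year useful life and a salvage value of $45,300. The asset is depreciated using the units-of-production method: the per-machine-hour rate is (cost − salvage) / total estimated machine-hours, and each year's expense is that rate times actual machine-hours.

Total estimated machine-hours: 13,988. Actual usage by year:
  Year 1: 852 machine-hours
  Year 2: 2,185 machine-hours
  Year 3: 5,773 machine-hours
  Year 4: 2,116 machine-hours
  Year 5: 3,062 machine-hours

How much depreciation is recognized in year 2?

$41,515

Depreciable base = $311,072 − $45,300 = $265,772.
Rate = $265,772 / 13,988 machine-hours = $19 per machine-hour.
Year 1: 852 × $19 = $16,188. Book value $294,884.
Year 2: 2,185 × $19 = $41,515. Book value $253,369.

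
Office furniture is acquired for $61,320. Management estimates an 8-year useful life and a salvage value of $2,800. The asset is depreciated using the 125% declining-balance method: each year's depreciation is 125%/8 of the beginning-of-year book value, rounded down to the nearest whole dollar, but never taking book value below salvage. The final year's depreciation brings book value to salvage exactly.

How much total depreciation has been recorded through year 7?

Depreciable base = $61,320 − $2,800 = $58,520.
Year 1: ⌊$61,320 × 125%/8⌋ = $9,581. Book value $51,739.
Year 2: ⌊$51,739 × 125%/8⌋ = $8,084. Book value $43,655.
Year 3: ⌊$43,655 × 125%/8⌋ = $6,821. Book value $36,834.
Year 4: ⌊$36,834 × 125%/8⌋ = $5,755. Book value $31,079.
Year 5: ⌊$31,079 × 125%/8⌋ = $4,856. Book value $26,223.
Year 6: ⌊$26,223 × 125%/8⌋ = $4,097. Book value $22,126.
Year 7: ⌊$22,126 × 125%/8⌋ = $3,457. Book value $18,669.
Accumulated through year 7 = $61,320 − $18,669 = $42,651.

$42,651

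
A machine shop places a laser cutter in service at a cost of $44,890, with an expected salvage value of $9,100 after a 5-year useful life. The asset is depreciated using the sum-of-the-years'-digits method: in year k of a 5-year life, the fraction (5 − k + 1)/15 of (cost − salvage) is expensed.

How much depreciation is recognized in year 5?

$2,386

Depreciable base = $44,890 − $9,100 = $35,790.
Sum of the years' digits = 5+4+3+2+1 = 15.
Year 1: $35,790 × 5/15 = $11,930. Book value $32,960.
Year 2: $35,790 × 4/15 = $9,544. Book value $23,416.
Year 3: $35,790 × 3/15 = $7,158. Book value $16,258.
Year 4: $35,790 × 2/15 = $4,772. Book value $11,486.
Year 5: $35,790 × 1/15 = $2,386. Book value $9,100.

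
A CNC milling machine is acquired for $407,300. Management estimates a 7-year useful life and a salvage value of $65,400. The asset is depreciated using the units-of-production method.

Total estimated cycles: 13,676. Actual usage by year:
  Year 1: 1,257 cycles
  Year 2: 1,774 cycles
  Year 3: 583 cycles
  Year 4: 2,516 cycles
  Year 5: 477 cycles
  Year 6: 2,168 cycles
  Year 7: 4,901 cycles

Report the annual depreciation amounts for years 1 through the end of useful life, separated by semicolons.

$31,425; $44,350; $14,575; $62,900; $11,925; $54,200; $122,525

Depreciable base = $407,300 − $65,400 = $341,900.
Rate = $341,900 / 13,676 cycles = $25 per cycle.
Year 1: 1,257 × $25 = $31,425. Book value $375,875.
Year 2: 1,774 × $25 = $44,350. Book value $331,525.
Year 3: 583 × $25 = $14,575. Book value $316,950.
Year 4: 2,516 × $25 = $62,900. Book value $254,050.
Year 5: 477 × $25 = $11,925. Book value $242,125.
Year 6: 2,168 × $25 = $54,200. Book value $187,925.
Year 7: 4,901 × $25 = $122,525. Book value $65,400.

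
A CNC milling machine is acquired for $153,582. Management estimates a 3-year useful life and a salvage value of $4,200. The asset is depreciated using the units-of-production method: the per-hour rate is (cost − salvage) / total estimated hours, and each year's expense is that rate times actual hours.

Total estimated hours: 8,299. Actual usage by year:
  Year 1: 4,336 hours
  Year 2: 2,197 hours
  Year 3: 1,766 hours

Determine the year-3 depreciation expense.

Depreciable base = $153,582 − $4,200 = $149,382.
Rate = $149,382 / 8,299 hours = $18 per hour.
Year 1: 4,336 × $18 = $78,048. Book value $75,534.
Year 2: 2,197 × $18 = $39,546. Book value $35,988.
Year 3: 1,766 × $18 = $31,788. Book value $4,200.

$31,788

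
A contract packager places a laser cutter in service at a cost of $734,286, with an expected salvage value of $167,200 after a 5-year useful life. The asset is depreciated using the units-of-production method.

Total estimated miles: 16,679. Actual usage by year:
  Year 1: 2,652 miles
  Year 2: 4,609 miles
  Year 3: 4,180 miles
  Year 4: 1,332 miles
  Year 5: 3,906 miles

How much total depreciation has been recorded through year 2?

Depreciable base = $734,286 − $167,200 = $567,086.
Rate = $567,086 / 16,679 miles = $34 per mile.
Year 1: 2,652 × $34 = $90,168. Book value $644,118.
Year 2: 4,609 × $34 = $156,706. Book value $487,412.
Accumulated through year 2 = $734,286 − $487,412 = $246,874.

$246,874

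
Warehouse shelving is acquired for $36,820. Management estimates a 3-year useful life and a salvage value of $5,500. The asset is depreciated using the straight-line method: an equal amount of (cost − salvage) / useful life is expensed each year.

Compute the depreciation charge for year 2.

Depreciable base = $36,820 − $5,500 = $31,320.
Annual expense = $31,320 / 3 = $10,440.

$10,440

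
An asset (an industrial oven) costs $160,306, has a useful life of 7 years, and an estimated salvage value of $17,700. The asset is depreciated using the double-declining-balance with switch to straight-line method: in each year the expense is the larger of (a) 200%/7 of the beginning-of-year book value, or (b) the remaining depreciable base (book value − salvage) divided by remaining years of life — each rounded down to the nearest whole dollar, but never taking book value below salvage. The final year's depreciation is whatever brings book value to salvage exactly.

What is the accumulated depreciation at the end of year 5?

$130,498

Depreciable base = $160,306 − $17,700 = $142,606.
Year 1: DB = ⌊$160,306 × 200%/7⌋ = $45,801; SL = ⌊$142,606/7⌋ = $20,372 → take DB $45,801. Book value $114,505.
Year 2: DB = ⌊$114,505 × 200%/7⌋ = $32,715; SL = ⌊$96,805/6⌋ = $16,134 → take DB $32,715. Book value $81,790.
Year 3: DB = ⌊$81,790 × 200%/7⌋ = $23,368; SL = ⌊$64,090/5⌋ = $12,818 → take DB $23,368. Book value $58,422.
Year 4: DB = ⌊$58,422 × 200%/7⌋ = $16,692; SL = ⌊$40,722/4⌋ = $10,180 → take DB $16,692. Book value $41,730.
Year 5: DB = ⌊$41,730 × 200%/7⌋ = $11,922; SL = ⌊$24,030/3⌋ = $8,010 → take DB $11,922. Book value $29,808.
Accumulated through year 5 = $160,306 − $29,808 = $130,498.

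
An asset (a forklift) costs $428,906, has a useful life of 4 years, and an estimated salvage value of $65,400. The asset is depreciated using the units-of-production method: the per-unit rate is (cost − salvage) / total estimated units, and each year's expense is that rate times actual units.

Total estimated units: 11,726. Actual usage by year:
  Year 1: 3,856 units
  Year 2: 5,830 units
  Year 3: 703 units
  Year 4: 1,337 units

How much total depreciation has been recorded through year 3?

Depreciable base = $428,906 − $65,400 = $363,506.
Rate = $363,506 / 11,726 units = $31 per unit.
Year 1: 3,856 × $31 = $119,536. Book value $309,370.
Year 2: 5,830 × $31 = $180,730. Book value $128,640.
Year 3: 703 × $31 = $21,793. Book value $106,847.
Accumulated through year 3 = $428,906 − $106,847 = $322,059.

$322,059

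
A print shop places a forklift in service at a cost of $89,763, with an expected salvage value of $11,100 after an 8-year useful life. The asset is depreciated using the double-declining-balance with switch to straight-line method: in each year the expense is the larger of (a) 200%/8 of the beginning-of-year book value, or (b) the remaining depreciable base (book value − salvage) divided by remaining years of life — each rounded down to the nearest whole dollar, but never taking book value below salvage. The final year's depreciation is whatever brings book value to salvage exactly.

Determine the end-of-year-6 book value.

$15,978

Depreciable base = $89,763 − $11,100 = $78,663.
Year 1: DB = ⌊$89,763 × 200%/8⌋ = $22,440; SL = ⌊$78,663/8⌋ = $9,832 → take DB $22,440. Book value $67,323.
Year 2: DB = ⌊$67,323 × 200%/8⌋ = $16,830; SL = ⌊$56,223/7⌋ = $8,031 → take DB $16,830. Book value $50,493.
Year 3: DB = ⌊$50,493 × 200%/8⌋ = $12,623; SL = ⌊$39,393/6⌋ = $6,565 → take DB $12,623. Book value $37,870.
Year 4: DB = ⌊$37,870 × 200%/8⌋ = $9,467; SL = ⌊$26,770/5⌋ = $5,354 → take DB $9,467. Book value $28,403.
Year 5: DB = ⌊$28,403 × 200%/8⌋ = $7,100; SL = ⌊$17,303/4⌋ = $4,325 → take DB $7,100. Book value $21,303.
Year 6: DB = ⌊$21,303 × 200%/8⌋ = $5,325; SL = ⌊$10,203/3⌋ = $3,401 → take DB $5,325. Book value $15,978.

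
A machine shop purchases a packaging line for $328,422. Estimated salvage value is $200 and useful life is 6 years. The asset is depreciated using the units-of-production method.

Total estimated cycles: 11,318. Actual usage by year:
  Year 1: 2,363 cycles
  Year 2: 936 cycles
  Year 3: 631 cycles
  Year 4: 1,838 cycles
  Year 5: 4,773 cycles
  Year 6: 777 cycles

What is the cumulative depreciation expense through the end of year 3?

$113,970

Depreciable base = $328,422 − $200 = $328,222.
Rate = $328,222 / 11,318 cycles = $29 per cycle.
Year 1: 2,363 × $29 = $68,527. Book value $259,895.
Year 2: 936 × $29 = $27,144. Book value $232,751.
Year 3: 631 × $29 = $18,299. Book value $214,452.
Accumulated through year 3 = $328,422 − $214,452 = $113,970.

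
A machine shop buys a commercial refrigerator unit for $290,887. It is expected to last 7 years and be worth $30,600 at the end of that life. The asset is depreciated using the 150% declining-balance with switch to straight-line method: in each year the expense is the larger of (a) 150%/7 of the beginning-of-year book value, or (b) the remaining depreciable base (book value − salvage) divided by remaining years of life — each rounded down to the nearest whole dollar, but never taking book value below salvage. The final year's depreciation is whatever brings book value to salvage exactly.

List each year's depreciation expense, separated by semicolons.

$62,332; $48,976; $38,481; $30,235; $26,754; $26,754; $26,755

Depreciable base = $290,887 − $30,600 = $260,287.
Year 1: DB = ⌊$290,887 × 150%/7⌋ = $62,332; SL = ⌊$260,287/7⌋ = $37,183 → take DB $62,332. Book value $228,555.
Year 2: DB = ⌊$228,555 × 150%/7⌋ = $48,976; SL = ⌊$197,955/6⌋ = $32,992 → take DB $48,976. Book value $179,579.
Year 3: DB = ⌊$179,579 × 150%/7⌋ = $38,481; SL = ⌊$148,979/5⌋ = $29,795 → take DB $38,481. Book value $141,098.
Year 4: DB = ⌊$141,098 × 150%/7⌋ = $30,235; SL = ⌊$110,498/4⌋ = $27,624 → take DB $30,235. Book value $110,863.
Year 5: DB = ⌊$110,863 × 150%/7⌋ = $23,756; SL = ⌊$80,263/3⌋ = $26,754 → take SL $26,754. Book value $84,109.
Year 6: DB = ⌊$84,109 × 150%/7⌋ = $18,023; SL = ⌊$53,509/2⌋ = $26,754 → take SL $26,754. Book value $57,355.
Year 7 (final): $57,355 − $30,600 = $26,755. Book value $30,600.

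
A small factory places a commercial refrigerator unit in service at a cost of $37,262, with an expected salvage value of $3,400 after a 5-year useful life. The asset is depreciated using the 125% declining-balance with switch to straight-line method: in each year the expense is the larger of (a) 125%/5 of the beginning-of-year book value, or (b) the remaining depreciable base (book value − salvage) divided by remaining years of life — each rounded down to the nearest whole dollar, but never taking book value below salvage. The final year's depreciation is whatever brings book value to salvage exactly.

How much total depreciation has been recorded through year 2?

Depreciable base = $37,262 − $3,400 = $33,862.
Year 1: DB = ⌊$37,262 × 125%/5⌋ = $9,315; SL = ⌊$33,862/5⌋ = $6,772 → take DB $9,315. Book value $27,947.
Year 2: DB = ⌊$27,947 × 125%/5⌋ = $6,986; SL = ⌊$24,547/4⌋ = $6,136 → take DB $6,986. Book value $20,961.
Accumulated through year 2 = $37,262 − $20,961 = $16,301.

$16,301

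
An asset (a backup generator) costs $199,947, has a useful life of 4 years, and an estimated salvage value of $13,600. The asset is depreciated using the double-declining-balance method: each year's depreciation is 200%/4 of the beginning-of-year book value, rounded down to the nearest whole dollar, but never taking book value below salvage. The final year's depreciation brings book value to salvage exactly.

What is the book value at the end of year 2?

Depreciable base = $199,947 − $13,600 = $186,347.
Year 1: ⌊$199,947 × 200%/4⌋ = $99,973. Book value $99,974.
Year 2: ⌊$99,974 × 200%/4⌋ = $49,987. Book value $49,987.

$49,987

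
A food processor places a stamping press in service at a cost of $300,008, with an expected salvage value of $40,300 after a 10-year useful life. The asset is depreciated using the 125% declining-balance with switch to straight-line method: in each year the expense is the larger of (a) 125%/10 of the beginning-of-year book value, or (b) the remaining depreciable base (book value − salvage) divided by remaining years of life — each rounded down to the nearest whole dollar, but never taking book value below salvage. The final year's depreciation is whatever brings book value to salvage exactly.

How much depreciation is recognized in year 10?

Depreciable base = $300,008 − $40,300 = $259,708.
Year 1: DB = ⌊$300,008 × 125%/10⌋ = $37,501; SL = ⌊$259,708/10⌋ = $25,970 → take DB $37,501. Book value $262,507.
Year 2: DB = ⌊$262,507 × 125%/10⌋ = $32,813; SL = ⌊$222,207/9⌋ = $24,689 → take DB $32,813. Book value $229,694.
Year 3: DB = ⌊$229,694 × 125%/10⌋ = $28,711; SL = ⌊$189,394/8⌋ = $23,674 → take DB $28,711. Book value $200,983.
Year 4: DB = ⌊$200,983 × 125%/10⌋ = $25,122; SL = ⌊$160,683/7⌋ = $22,954 → take DB $25,122. Book value $175,861.
Year 5: DB = ⌊$175,861 × 125%/10⌋ = $21,982; SL = ⌊$135,561/6⌋ = $22,593 → take SL $22,593. Book value $153,268.
Year 6: DB = ⌊$153,268 × 125%/10⌋ = $19,158; SL = ⌊$112,968/5⌋ = $22,593 → take SL $22,593. Book value $130,675.
Year 7: DB = ⌊$130,675 × 125%/10⌋ = $16,334; SL = ⌊$90,375/4⌋ = $22,593 → take SL $22,593. Book value $108,082.
Year 8: DB = ⌊$108,082 × 125%/10⌋ = $13,510; SL = ⌊$67,782/3⌋ = $22,594 → take SL $22,594. Book value $85,488.
Year 9: DB = ⌊$85,488 × 125%/10⌋ = $10,686; SL = ⌊$45,188/2⌋ = $22,594 → take SL $22,594. Book value $62,894.
Year 10 (final): $62,894 − $40,300 = $22,594. Book value $40,300.

$22,594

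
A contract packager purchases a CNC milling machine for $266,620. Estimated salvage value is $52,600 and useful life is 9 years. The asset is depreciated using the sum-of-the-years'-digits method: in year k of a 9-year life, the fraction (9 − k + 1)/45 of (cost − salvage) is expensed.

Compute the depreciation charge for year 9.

Depreciable base = $266,620 − $52,600 = $214,020.
Sum of the years' digits = 9+8+7+6+5+4+3+2+1 = 45.
Year 1: $214,020 × 9/45 = $42,804. Book value $223,816.
Year 2: $214,020 × 8/45 = $38,048. Book value $185,768.
Year 3: $214,020 × 7/45 = $33,292. Book value $152,476.
Year 4: $214,020 × 6/45 = $28,536. Book value $123,940.
Year 5: $214,020 × 5/45 = $23,780. Book value $100,160.
Year 6: $214,020 × 4/45 = $19,024. Book value $81,136.
Year 7: $214,020 × 3/45 = $14,268. Book value $66,868.
Year 8: $214,020 × 2/45 = $9,512. Book value $57,356.
Year 9: $214,020 × 1/45 = $4,756. Book value $52,600.

$4,756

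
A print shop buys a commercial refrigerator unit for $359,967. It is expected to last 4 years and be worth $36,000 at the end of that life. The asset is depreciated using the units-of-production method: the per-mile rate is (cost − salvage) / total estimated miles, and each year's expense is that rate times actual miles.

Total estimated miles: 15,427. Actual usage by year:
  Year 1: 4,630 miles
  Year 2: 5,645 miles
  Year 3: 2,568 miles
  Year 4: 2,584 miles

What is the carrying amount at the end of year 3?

Depreciable base = $359,967 − $36,000 = $323,967.
Rate = $323,967 / 15,427 miles = $21 per mile.
Year 1: 4,630 × $21 = $97,230. Book value $262,737.
Year 2: 5,645 × $21 = $118,545. Book value $144,192.
Year 3: 2,568 × $21 = $53,928. Book value $90,264.

$90,264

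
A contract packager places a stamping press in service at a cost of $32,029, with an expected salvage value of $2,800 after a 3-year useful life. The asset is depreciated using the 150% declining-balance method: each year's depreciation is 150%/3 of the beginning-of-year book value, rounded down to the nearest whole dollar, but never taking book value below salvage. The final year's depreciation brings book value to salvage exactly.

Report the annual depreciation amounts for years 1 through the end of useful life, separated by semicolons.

$16,014; $8,007; $5,208

Depreciable base = $32,029 − $2,800 = $29,229.
Year 1: ⌊$32,029 × 150%/3⌋ = $16,014. Book value $16,015.
Year 2: ⌊$16,015 × 150%/3⌋ = $8,007. Book value $8,008.
Year 3 (final): $8,008 − $2,800 = $5,208. Book value $2,800.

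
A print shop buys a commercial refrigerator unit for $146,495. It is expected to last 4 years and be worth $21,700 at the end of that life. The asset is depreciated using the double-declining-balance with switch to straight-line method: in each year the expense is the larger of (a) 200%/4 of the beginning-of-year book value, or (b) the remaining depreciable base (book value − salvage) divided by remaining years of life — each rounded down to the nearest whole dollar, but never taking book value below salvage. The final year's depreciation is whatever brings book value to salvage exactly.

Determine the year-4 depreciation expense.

$0

Depreciable base = $146,495 − $21,700 = $124,795.
Year 1: DB = ⌊$146,495 × 200%/4⌋ = $73,247; SL = ⌊$124,795/4⌋ = $31,198 → take DB $73,247. Book value $73,248.
Year 2: DB = ⌊$73,248 × 200%/4⌋ = $36,624; SL = ⌊$51,548/3⌋ = $17,182 → take DB $36,624. Book value $36,624.
Year 3: DB = ⌊$36,624 × 200%/4⌋ = $18,312; SL = ⌊$14,924/2⌋ = $7,462 → take DB $18,312, capped at $14,924. Book value $21,700.
Year 4 (final): $21,700 − $21,700 = $0. Book value $21,700.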